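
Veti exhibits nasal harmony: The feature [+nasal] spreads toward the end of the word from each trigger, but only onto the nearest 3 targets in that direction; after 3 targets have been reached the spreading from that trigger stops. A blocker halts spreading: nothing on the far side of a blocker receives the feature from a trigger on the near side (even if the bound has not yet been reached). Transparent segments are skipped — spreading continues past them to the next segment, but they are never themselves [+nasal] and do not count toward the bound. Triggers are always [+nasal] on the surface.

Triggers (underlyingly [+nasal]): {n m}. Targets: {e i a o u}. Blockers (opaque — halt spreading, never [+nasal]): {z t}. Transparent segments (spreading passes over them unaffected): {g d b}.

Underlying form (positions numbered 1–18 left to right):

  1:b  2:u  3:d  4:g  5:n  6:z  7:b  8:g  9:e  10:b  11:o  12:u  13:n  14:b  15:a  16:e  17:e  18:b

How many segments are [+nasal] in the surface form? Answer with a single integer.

From /n/ at 5 rightward: 6 /z/ blocks.
From /n/ at 13 rightward: 14 /b/ transparent; 15 /a/ → [+nasal]; 16 /e/ → [+nasal]; 17 /e/ → [+nasal]; bound reached.
Targets with no active source: positions 2 9 11 12 stay [-nasal].
[+nasal] positions on the surface: 5 13 15 16 17.

5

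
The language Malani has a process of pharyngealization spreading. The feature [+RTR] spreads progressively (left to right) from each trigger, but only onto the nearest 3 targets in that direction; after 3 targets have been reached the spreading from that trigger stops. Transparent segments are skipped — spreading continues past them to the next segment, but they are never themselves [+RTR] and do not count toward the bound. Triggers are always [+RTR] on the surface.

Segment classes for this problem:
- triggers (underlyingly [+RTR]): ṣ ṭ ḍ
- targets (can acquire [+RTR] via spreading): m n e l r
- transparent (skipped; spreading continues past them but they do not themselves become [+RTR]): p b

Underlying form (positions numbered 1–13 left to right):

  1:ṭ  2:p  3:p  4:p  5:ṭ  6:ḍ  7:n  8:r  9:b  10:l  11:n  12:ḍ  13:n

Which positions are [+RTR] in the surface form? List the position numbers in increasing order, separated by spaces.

From /ṭ/ at 1 rightward: 2 /p/ transparent; 3 /p/ transparent; 4 /p/ transparent; 5 /ṭ/ is itself a trigger — this domain ends here.
From /ṭ/ at 5 rightward: 6 /ḍ/ is itself a trigger — this domain ends here.
From /ḍ/ at 6 rightward: 7 /n/ → [+RTR]; 8 /r/ → [+RTR]; 9 /b/ transparent; 10 /l/ → [+RTR]; bound reached.
From /ḍ/ at 12 rightward: 13 /n/ → [+RTR]; word edge.
Target with no active source: position 11 stays [-emphatic].

1 5 6 7 8 10 12 13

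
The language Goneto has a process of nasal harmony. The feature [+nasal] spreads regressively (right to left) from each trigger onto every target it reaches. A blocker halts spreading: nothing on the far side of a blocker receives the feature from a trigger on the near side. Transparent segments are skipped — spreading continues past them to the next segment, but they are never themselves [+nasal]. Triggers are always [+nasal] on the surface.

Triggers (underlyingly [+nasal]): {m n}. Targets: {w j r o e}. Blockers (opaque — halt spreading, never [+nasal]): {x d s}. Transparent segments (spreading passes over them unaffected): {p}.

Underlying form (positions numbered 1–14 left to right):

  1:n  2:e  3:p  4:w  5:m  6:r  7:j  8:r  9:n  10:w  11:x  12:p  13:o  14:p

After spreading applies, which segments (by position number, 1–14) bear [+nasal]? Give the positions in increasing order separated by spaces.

1 2 4 5 6 7 8 9

From /n/ at 1 leftward: word edge.
From /m/ at 5 leftward: 4 /w/ → [+nasal]; 3 /p/ transparent; 2 /e/ → [+nasal]; 1 /n/ is itself a trigger — this domain ends here.
From /n/ at 9 leftward: 8 /r/ → [+nasal]; 7 /j/ → [+nasal]; 6 /r/ → [+nasal]; 5 /m/ is itself a trigger — this domain ends here.
Targets with no active source: positions 10 13 stay [-nasal].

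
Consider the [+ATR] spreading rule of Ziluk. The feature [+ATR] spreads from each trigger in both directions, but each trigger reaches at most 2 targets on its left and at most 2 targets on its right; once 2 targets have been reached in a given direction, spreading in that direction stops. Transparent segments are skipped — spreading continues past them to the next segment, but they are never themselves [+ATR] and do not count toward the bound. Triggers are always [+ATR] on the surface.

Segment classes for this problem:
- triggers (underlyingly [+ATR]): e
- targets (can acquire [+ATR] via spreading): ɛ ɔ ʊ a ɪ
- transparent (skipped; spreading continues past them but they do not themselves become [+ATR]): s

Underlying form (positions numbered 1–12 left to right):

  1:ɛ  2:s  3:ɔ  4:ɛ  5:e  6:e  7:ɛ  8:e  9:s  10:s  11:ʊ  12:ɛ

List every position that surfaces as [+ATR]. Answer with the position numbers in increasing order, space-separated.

From /e/ at 5 rightward: 6 /e/ is itself a trigger — this domain ends here.
From /e/ at 5 leftward: 4 /ɛ/ → [+ATR]; 3 /ɔ/ → [+ATR]; bound reached.
From /e/ at 6 rightward: 7 /ɛ/ → [+ATR]; 8 /e/ is itself a trigger — this domain ends here.
From /e/ at 6 leftward: 5 /e/ is itself a trigger — this domain ends here.
From /e/ at 8 rightward: 9 /s/ transparent; 10 /s/ transparent; 11 /ʊ/ → [+ATR]; 12 /ɛ/ → [+ATR]; bound reached.
From /e/ at 8 leftward: 7 /ɛ/ → [+ATR]; 6 /e/ is itself a trigger — this domain ends here.
Target with no active source: position 1 stays [-ATR].

3 4 5 6 7 8 11 12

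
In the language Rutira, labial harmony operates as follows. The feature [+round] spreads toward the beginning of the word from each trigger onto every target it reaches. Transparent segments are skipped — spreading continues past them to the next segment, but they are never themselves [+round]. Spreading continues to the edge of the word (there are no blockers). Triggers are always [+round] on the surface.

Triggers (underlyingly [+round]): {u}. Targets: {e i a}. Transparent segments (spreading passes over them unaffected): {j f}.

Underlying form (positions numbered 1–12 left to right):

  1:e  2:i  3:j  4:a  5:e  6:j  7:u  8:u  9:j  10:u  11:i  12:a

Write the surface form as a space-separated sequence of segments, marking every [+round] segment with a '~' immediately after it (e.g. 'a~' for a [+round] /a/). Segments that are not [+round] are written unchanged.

From /u/ at 7 leftward: 6 /j/ transparent; 5 /e/ → [+round]; 4 /a/ → [+round]; 3 /j/ transparent; 2 /i/ → [+round]; 1 /e/ → [+round]; word edge.
From /u/ at 8 leftward: 7 /u/ is itself a trigger — this domain ends here.
From /u/ at 10 leftward: 9 /j/ transparent; 8 /u/ is itself a trigger — this domain ends here.
Targets with no active source: positions 11 12 stay [-round].
[+round] positions on the surface: 1 2 4 5 7 8 10.

e~ i~ j a~ e~ j u~ u~ j u~ i a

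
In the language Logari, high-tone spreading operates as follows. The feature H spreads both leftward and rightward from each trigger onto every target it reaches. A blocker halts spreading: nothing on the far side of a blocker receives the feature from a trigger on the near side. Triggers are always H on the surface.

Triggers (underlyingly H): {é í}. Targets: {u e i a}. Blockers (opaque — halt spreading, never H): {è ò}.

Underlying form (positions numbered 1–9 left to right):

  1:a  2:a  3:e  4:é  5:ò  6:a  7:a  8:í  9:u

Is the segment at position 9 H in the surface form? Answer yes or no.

yes

From /é/ at 4 rightward: 5 /ò/ blocks.
From /é/ at 4 leftward: 3 /e/ → H; 2 /a/ → H; 1 /a/ → H; word edge.
From /í/ at 8 rightward: 9 /u/ → H; word edge.
From /í/ at 8 leftward: 7 /a/ → H; 6 /a/ → H; 5 /ò/ blocks.
H positions on the surface: 1 2 3 4 6 7 8 9.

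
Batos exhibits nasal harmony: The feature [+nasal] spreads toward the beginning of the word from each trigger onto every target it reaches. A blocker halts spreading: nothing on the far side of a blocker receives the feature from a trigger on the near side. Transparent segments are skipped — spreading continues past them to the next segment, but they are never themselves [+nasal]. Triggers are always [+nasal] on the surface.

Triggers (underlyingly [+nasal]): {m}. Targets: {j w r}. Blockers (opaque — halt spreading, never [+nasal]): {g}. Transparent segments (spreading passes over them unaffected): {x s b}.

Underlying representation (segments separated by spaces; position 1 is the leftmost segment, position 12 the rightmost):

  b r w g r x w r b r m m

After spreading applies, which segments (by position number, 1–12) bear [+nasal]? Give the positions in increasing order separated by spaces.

From /m/ at 11 leftward: 10 /r/ → [+nasal]; 9 /b/ transparent; 8 /r/ → [+nasal]; 7 /w/ → [+nasal]; 6 /x/ transparent; 5 /r/ → [+nasal]; 4 /g/ blocks.
From /m/ at 12 leftward: 11 /m/ is itself a trigger — this domain ends here.
Targets with no active source: positions 2 3 stay [-nasal].

5 7 8 10 11 12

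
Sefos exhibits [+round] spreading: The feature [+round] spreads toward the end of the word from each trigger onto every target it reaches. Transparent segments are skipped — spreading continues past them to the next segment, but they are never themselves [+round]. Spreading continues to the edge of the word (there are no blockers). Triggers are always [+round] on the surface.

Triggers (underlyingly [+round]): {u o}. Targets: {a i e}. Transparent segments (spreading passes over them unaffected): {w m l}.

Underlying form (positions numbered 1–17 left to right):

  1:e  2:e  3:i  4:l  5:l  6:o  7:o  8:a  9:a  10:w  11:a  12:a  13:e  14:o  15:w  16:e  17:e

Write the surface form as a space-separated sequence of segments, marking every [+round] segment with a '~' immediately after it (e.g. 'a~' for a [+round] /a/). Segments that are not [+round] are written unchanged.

From /o/ at 6 rightward: 7 /o/ is itself a trigger — this domain ends here.
From /o/ at 7 rightward: 8 /a/ → [+round]; 9 /a/ → [+round]; 10 /w/ transparent; 11 /a/ → [+round]; 12 /a/ → [+round]; 13 /e/ → [+round]; 14 /o/ is itself a trigger — this domain ends here.
From /o/ at 14 rightward: 15 /w/ transparent; 16 /e/ → [+round]; 17 /e/ → [+round]; word edge.
Targets with no active source: positions 1 2 3 stay [-round].
[+round] positions on the surface: 6 7 8 9 11 12 13 14 16 17.

e e i l l o~ o~ a~ a~ w a~ a~ e~ o~ w e~ e~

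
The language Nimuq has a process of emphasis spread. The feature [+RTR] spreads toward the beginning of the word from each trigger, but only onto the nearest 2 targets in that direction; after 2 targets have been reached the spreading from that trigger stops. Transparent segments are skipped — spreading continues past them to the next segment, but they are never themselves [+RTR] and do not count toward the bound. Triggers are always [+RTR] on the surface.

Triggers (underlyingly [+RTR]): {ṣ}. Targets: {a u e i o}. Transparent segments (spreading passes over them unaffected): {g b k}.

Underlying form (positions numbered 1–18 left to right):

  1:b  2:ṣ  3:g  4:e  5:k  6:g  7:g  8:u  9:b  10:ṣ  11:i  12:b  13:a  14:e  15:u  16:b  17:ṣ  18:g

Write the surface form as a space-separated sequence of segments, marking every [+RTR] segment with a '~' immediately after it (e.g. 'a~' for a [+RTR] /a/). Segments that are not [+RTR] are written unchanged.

From /ṣ/ at 2 leftward: 1 /b/ transparent; word edge.
From /ṣ/ at 10 leftward: 9 /b/ transparent; 8 /u/ → [+RTR]; 7 /g/ transparent; 6 /g/ transparent; 5 /k/ transparent; 4 /e/ → [+RTR]; bound reached.
From /ṣ/ at 17 leftward: 16 /b/ transparent; 15 /u/ → [+RTR]; 14 /e/ → [+RTR]; bound reached.
Targets with no active source: positions 11 13 stay [-emphatic].
[+RTR] positions on the surface: 2 4 8 10 14 15 17.

b ṣ~ g e~ k g g u~ b ṣ~ i b a e~ u~ b ṣ~ g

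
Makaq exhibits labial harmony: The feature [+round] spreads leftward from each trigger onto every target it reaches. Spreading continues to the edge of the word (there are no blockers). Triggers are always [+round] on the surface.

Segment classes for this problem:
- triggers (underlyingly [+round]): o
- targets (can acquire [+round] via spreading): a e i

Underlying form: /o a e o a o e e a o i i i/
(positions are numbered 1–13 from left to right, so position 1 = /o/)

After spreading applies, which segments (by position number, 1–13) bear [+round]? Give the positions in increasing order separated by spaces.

From /o/ at 1 leftward: word edge.
From /o/ at 4 leftward: 3 /e/ → [+round]; 2 /a/ → [+round]; 1 /o/ is itself a trigger — this domain ends here.
From /o/ at 6 leftward: 5 /a/ → [+round]; 4 /o/ is itself a trigger — this domain ends here.
From /o/ at 10 leftward: 9 /a/ → [+round]; 8 /e/ → [+round]; 7 /e/ → [+round]; 6 /o/ is itself a trigger — this domain ends here.
Targets with no active source: positions 11 12 13 stay [-round].

1 2 3 4 5 6 7 8 9 10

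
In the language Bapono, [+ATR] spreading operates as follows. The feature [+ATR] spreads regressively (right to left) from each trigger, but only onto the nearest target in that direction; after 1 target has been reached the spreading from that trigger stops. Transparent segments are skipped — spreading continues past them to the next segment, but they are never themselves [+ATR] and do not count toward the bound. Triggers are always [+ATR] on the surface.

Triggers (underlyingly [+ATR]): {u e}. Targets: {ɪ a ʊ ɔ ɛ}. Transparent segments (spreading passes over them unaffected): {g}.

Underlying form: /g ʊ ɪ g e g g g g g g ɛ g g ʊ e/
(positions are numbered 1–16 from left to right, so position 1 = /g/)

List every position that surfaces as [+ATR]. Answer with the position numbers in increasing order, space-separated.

3 5 15 16

From /e/ at 5 leftward: 4 /g/ transparent; 3 /ɪ/ → [+ATR]; bound reached.
From /e/ at 16 leftward: 15 /ʊ/ → [+ATR]; bound reached.
Targets with no active source: positions 2 12 stay [-ATR].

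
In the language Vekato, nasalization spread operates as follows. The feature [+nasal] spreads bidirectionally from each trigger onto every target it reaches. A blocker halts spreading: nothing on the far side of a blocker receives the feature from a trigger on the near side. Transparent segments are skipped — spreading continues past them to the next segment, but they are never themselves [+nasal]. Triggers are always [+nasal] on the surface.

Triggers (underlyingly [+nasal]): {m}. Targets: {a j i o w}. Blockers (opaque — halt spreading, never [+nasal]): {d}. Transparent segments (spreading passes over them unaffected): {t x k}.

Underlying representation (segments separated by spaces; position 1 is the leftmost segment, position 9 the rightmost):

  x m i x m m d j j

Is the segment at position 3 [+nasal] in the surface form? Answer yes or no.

yes

From /m/ at 2 rightward: 3 /i/ → [+nasal]; 4 /x/ transparent; 5 /m/ is itself a trigger — this domain ends here.
From /m/ at 2 leftward: 1 /x/ transparent; word edge.
From /m/ at 5 rightward: 6 /m/ is itself a trigger — this domain ends here.
From /m/ at 5 leftward: 4 /x/ transparent; 3 /i/ → [+nasal]; 2 /m/ is itself a trigger — this domain ends here.
From /m/ at 6 rightward: 7 /d/ blocks.
From /m/ at 6 leftward: 5 /m/ is itself a trigger — this domain ends here.
Targets with no active source: positions 8 9 stay [-nasal].
[+nasal] positions on the surface: 2 3 5 6.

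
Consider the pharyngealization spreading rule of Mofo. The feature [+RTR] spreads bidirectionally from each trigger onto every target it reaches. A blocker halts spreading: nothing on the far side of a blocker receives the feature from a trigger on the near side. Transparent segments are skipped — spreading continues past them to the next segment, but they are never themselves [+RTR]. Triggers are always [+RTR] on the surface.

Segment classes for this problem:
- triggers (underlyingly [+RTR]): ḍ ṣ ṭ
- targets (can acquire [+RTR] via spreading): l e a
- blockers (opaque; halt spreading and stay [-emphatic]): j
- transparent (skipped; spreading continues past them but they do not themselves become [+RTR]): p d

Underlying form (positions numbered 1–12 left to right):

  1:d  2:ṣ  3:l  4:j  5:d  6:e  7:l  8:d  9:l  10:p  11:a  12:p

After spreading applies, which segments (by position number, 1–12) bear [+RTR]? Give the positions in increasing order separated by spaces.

From /ṣ/ at 2 rightward: 3 /l/ → [+RTR]; 4 /j/ blocks.
From /ṣ/ at 2 leftward: 1 /d/ transparent; word edge.
Targets with no active source: positions 6 7 9 11 stay [-emphatic].

2 3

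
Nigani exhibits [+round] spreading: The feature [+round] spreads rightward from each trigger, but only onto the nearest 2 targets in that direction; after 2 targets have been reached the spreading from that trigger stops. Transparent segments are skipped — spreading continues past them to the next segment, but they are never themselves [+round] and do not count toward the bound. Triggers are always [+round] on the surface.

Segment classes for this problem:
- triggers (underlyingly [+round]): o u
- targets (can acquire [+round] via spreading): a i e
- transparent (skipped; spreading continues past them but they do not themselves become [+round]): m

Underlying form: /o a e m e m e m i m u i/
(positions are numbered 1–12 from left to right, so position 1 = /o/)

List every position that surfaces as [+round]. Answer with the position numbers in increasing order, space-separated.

From /o/ at 1 rightward: 2 /a/ → [+round]; 3 /e/ → [+round]; bound reached.
From /u/ at 11 rightward: 12 /i/ → [+round]; word edge.
Targets with no active source: positions 5 7 9 stay [-round].

1 2 3 11 12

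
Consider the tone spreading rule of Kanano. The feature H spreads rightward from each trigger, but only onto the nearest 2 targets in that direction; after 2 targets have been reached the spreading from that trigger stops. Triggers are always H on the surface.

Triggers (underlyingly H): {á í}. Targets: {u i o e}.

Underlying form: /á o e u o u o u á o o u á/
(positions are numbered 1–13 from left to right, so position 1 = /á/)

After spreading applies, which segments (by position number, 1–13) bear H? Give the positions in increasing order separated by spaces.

From /á/ at 1 rightward: 2 /o/ → H; 3 /e/ → H; bound reached.
From /á/ at 9 rightward: 10 /o/ → H; 11 /o/ → H; bound reached.
From /á/ at 13 rightward: word edge.
Targets with no active source: positions 4 5 6 7 8 12 stay [-high tone].

1 2 3 9 10 11 13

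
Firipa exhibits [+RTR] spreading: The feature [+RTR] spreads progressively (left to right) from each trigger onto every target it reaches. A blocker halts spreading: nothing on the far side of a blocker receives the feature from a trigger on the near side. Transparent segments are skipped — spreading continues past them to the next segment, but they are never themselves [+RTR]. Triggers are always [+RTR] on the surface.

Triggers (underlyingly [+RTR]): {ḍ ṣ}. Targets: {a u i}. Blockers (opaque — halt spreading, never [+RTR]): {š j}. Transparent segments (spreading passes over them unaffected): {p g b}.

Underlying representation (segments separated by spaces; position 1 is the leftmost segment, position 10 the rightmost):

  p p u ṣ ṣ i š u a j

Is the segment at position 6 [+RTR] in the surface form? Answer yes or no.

yes

From /ṣ/ at 4 rightward: 5 /ṣ/ is itself a trigger — this domain ends here.
From /ṣ/ at 5 rightward: 6 /i/ → [+RTR]; 7 /š/ blocks.
Targets with no active source: positions 3 8 9 stay [-emphatic].
[+RTR] positions on the surface: 4 5 6.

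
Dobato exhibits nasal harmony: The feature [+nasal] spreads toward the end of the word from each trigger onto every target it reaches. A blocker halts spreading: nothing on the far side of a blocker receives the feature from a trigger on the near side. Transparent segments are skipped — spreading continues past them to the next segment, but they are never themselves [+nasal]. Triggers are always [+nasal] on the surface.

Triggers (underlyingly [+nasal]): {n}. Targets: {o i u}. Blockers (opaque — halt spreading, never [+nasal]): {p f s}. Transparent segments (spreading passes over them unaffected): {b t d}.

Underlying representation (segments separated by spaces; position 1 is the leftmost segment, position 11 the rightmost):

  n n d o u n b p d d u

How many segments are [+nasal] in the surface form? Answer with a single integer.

5

From /n/ at 1 rightward: 2 /n/ is itself a trigger — this domain ends here.
From /n/ at 2 rightward: 3 /d/ transparent; 4 /o/ → [+nasal]; 5 /u/ → [+nasal]; 6 /n/ is itself a trigger — this domain ends here.
From /n/ at 6 rightward: 7 /b/ transparent; 8 /p/ blocks.
Target with no active source: position 11 stays [-nasal].
[+nasal] positions on the surface: 1 2 4 5 6.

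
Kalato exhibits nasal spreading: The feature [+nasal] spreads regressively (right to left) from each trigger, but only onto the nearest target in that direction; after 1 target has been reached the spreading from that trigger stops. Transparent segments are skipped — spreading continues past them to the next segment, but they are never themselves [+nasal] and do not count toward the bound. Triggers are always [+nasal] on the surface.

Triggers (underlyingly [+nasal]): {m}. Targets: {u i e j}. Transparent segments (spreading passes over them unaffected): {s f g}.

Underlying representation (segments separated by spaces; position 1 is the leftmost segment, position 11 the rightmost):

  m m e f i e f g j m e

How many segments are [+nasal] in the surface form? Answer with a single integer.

4

From /m/ at 1 leftward: word edge.
From /m/ at 2 leftward: 1 /m/ is itself a trigger — this domain ends here.
From /m/ at 10 leftward: 9 /j/ → [+nasal]; bound reached.
Targets with no active source: positions 3 5 6 11 stay [-nasal].
[+nasal] positions on the surface: 1 2 9 10.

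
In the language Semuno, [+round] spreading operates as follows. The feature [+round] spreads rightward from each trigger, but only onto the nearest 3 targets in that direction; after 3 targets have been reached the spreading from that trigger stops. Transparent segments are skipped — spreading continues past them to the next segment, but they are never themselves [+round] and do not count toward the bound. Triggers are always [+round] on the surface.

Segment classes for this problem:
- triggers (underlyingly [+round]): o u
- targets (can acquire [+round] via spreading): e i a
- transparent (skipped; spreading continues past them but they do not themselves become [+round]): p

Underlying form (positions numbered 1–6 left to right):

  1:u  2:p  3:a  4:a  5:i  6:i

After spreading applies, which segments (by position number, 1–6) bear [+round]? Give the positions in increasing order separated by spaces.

1 3 4 5

From /u/ at 1 rightward: 2 /p/ transparent; 3 /a/ → [+round]; 4 /a/ → [+round]; 5 /i/ → [+round]; bound reached.
Target with no active source: position 6 stays [-round].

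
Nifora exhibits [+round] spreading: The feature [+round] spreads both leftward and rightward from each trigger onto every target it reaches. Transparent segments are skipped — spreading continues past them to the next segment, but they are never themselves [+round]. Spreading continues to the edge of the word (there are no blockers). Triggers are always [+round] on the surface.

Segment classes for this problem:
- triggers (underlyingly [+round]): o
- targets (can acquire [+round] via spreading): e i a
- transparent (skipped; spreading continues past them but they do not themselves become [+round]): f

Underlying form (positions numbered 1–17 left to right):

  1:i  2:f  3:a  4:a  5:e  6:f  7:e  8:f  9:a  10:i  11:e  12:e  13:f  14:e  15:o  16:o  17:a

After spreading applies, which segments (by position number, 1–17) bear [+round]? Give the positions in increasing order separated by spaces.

1 3 4 5 7 9 10 11 12 14 15 16 17

From /o/ at 15 rightward: 16 /o/ is itself a trigger — this domain ends here.
From /o/ at 15 leftward: 14 /e/ → [+round]; 13 /f/ transparent; 12 /e/ → [+round]; 11 /e/ → [+round]; 10 /i/ → [+round]; 9 /a/ → [+round]; 8 /f/ transparent; 7 /e/ → [+round]; 6 /f/ transparent; 5 /e/ → [+round]; 4 /a/ → [+round]; 3 /a/ → [+round]; 2 /f/ transparent; 1 /i/ → [+round]; word edge.
From /o/ at 16 rightward: 17 /a/ → [+round]; word edge.
From /o/ at 16 leftward: 15 /o/ is itself a trigger — this domain ends here.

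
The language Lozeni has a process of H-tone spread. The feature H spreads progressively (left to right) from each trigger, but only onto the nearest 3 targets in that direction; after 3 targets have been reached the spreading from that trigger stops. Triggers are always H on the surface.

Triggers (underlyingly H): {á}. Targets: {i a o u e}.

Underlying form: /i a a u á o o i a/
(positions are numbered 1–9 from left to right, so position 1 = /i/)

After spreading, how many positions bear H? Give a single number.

From /á/ at 5 rightward: 6 /o/ → H; 7 /o/ → H; 8 /i/ → H; bound reached.
Targets with no active source: positions 1 2 3 4 9 stay [-high tone].
H positions on the surface: 5 6 7 8.

4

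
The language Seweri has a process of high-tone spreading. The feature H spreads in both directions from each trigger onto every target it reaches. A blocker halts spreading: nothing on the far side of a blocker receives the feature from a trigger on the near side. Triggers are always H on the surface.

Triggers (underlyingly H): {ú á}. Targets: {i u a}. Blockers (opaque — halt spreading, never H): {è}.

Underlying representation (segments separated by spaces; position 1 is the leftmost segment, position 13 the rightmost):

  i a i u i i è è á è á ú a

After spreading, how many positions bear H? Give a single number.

4

From /á/ at 9 rightward: 10 /è/ blocks.
From /á/ at 9 leftward: 8 /è/ blocks.
From /á/ at 11 rightward: 12 /ú/ is itself a trigger — this domain ends here.
From /á/ at 11 leftward: 10 /è/ blocks.
From /ú/ at 12 rightward: 13 /a/ → H; word edge.
From /ú/ at 12 leftward: 11 /á/ is itself a trigger — this domain ends here.
Targets with no active source: positions 1 2 3 4 5 6 stay [-high tone].
H positions on the surface: 9 11 12 13.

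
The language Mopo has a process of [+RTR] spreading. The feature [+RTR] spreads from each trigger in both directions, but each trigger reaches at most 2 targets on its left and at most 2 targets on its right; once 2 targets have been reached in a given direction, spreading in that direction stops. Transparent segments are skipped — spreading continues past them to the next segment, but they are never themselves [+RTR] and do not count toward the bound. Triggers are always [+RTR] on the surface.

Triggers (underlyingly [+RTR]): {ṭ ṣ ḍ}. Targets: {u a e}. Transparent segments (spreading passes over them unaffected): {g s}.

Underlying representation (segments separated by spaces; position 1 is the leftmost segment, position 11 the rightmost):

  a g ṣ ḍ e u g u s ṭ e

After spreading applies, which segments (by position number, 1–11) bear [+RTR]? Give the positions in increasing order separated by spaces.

From /ṣ/ at 3 rightward: 4 /ḍ/ is itself a trigger — this domain ends here.
From /ṣ/ at 3 leftward: 2 /g/ transparent; 1 /a/ → [+RTR]; word edge.
From /ḍ/ at 4 rightward: 5 /e/ → [+RTR]; 6 /u/ → [+RTR]; bound reached.
From /ḍ/ at 4 leftward: 3 /ṣ/ is itself a trigger — this domain ends here.
From /ṭ/ at 10 rightward: 11 /e/ → [+RTR]; word edge.
From /ṭ/ at 10 leftward: 9 /s/ transparent; 8 /u/ → [+RTR]; 7 /g/ transparent; 6 /u/ → [+RTR]; bound reached.

1 3 4 5 6 8 10 11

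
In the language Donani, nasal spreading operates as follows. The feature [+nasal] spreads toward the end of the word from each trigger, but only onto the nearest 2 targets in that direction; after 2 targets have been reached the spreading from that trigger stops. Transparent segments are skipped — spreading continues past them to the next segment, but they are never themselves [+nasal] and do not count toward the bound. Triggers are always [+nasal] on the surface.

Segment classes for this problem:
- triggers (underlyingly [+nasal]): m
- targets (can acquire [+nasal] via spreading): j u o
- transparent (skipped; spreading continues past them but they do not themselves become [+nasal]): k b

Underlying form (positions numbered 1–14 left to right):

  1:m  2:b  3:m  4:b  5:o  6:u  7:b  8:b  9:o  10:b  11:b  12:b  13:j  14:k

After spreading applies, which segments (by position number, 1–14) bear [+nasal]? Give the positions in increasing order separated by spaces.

1 3 5 6

From /m/ at 1 rightward: 2 /b/ transparent; 3 /m/ is itself a trigger — this domain ends here.
From /m/ at 3 rightward: 4 /b/ transparent; 5 /o/ → [+nasal]; 6 /u/ → [+nasal]; bound reached.
Targets with no active source: positions 9 13 stay [-nasal].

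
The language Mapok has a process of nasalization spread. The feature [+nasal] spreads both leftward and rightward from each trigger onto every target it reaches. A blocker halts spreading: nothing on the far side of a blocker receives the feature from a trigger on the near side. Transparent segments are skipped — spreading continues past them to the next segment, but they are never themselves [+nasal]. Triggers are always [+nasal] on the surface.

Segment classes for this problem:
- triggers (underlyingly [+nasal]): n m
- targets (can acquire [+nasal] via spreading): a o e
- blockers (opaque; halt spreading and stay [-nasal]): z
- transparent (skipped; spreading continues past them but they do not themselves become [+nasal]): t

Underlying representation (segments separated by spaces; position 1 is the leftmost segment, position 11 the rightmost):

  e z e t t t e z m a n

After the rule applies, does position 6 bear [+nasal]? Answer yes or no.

From /m/ at 9 rightward: 10 /a/ → [+nasal]; 11 /n/ is itself a trigger — this domain ends here.
From /m/ at 9 leftward: 8 /z/ blocks.
From /n/ at 11 rightward: word edge.
From /n/ at 11 leftward: 10 /a/ → [+nasal]; 9 /m/ is itself a trigger — this domain ends here.
Targets with no active source: positions 1 3 7 stay [-nasal].
[+nasal] positions on the surface: 9 10 11.

no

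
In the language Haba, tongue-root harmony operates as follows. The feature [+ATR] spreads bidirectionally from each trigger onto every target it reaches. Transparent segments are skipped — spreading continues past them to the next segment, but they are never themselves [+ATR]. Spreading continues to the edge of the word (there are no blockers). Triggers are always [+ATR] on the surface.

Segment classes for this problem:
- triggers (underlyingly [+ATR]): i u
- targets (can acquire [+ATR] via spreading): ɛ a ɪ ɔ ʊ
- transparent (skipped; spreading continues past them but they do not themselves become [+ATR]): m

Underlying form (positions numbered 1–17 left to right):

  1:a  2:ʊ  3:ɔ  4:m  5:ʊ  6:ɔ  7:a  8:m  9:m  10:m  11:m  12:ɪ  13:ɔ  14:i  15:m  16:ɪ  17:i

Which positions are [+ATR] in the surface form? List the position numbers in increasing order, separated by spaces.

From /i/ at 14 rightward: 15 /m/ transparent; 16 /ɪ/ → [+ATR]; 17 /i/ is itself a trigger — this domain ends here.
From /i/ at 14 leftward: 13 /ɔ/ → [+ATR]; 12 /ɪ/ → [+ATR]; 11 /m/ transparent; 10 /m/ transparent; 9 /m/ transparent; 8 /m/ transparent; 7 /a/ → [+ATR]; 6 /ɔ/ → [+ATR]; 5 /ʊ/ → [+ATR]; 4 /m/ transparent; 3 /ɔ/ → [+ATR]; 2 /ʊ/ → [+ATR]; 1 /a/ → [+ATR]; word edge.
From /i/ at 17 rightward: word edge.
From /i/ at 17 leftward: 16 /ɪ/ → [+ATR]; 15 /m/ transparent; 14 /i/ is itself a trigger — this domain ends here.

1 2 3 5 6 7 12 13 14 16 17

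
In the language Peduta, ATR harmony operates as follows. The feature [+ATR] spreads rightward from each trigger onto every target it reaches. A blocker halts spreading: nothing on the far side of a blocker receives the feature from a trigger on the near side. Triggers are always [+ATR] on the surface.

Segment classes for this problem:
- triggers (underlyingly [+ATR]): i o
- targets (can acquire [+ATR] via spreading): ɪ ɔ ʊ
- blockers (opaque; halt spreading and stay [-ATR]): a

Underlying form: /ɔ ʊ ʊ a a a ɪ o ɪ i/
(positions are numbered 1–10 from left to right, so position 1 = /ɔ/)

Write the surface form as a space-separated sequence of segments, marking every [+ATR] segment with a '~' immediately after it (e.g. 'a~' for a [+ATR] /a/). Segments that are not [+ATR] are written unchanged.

From /o/ at 8 rightward: 9 /ɪ/ → [+ATR]; 10 /i/ is itself a trigger — this domain ends here.
From /i/ at 10 rightward: word edge.
Targets with no active source: positions 1 2 3 7 stay [-ATR].
[+ATR] positions on the surface: 8 9 10.

ɔ ʊ ʊ a a a ɪ o~ ɪ~ i~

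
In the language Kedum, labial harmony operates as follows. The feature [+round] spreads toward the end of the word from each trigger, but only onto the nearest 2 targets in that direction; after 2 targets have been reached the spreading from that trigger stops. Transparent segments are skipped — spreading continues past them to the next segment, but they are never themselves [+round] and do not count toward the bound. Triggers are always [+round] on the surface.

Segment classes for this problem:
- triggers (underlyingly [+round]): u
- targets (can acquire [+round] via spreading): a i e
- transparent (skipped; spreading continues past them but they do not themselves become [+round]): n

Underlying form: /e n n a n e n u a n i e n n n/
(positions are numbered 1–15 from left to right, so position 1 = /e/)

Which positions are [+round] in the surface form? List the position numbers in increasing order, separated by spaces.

8 9 11

From /u/ at 8 rightward: 9 /a/ → [+round]; 10 /n/ transparent; 11 /i/ → [+round]; bound reached.
Targets with no active source: positions 1 4 6 12 stay [-round].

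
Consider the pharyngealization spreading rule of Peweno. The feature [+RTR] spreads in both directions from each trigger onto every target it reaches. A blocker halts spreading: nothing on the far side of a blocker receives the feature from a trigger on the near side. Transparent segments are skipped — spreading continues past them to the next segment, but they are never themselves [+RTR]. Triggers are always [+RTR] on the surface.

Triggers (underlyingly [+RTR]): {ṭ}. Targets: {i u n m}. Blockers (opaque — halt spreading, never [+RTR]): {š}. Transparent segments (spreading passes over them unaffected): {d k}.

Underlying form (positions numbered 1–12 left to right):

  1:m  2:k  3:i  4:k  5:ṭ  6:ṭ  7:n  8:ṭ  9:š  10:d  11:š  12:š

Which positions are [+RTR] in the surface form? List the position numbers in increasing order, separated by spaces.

1 3 5 6 7 8

From /ṭ/ at 5 rightward: 6 /ṭ/ is itself a trigger — this domain ends here.
From /ṭ/ at 5 leftward: 4 /k/ transparent; 3 /i/ → [+RTR]; 2 /k/ transparent; 1 /m/ → [+RTR]; word edge.
From /ṭ/ at 6 rightward: 7 /n/ → [+RTR]; 8 /ṭ/ is itself a trigger — this domain ends here.
From /ṭ/ at 6 leftward: 5 /ṭ/ is itself a trigger — this domain ends here.
From /ṭ/ at 8 rightward: 9 /š/ blocks.
From /ṭ/ at 8 leftward: 7 /n/ → [+RTR]; 6 /ṭ/ is itself a trigger — this domain ends here.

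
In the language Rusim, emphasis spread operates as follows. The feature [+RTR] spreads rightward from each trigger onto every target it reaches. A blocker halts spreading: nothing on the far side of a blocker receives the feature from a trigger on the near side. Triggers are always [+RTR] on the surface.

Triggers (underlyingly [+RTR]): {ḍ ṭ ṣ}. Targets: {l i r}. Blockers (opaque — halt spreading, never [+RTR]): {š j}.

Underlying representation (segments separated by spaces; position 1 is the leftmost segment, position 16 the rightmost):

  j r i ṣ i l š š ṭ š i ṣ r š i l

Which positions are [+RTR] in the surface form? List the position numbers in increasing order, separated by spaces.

4 5 6 9 12 13

From /ṣ/ at 4 rightward: 5 /i/ → [+RTR]; 6 /l/ → [+RTR]; 7 /š/ blocks.
From /ṭ/ at 9 rightward: 10 /š/ blocks.
From /ṣ/ at 12 rightward: 13 /r/ → [+RTR]; 14 /š/ blocks.
Targets with no active source: positions 2 3 11 15 16 stay [-emphatic].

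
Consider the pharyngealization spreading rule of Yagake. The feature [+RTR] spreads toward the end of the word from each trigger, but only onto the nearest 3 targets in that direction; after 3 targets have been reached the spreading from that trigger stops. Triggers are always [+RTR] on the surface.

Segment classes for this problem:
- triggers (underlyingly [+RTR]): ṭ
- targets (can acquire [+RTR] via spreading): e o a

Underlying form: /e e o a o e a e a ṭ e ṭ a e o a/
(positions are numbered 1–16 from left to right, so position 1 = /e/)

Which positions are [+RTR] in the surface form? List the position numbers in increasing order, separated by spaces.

From /ṭ/ at 10 rightward: 11 /e/ → [+RTR]; 12 /ṭ/ is itself a trigger — this domain ends here.
From /ṭ/ at 12 rightward: 13 /a/ → [+RTR]; 14 /e/ → [+RTR]; 15 /o/ → [+RTR]; bound reached.
Targets with no active source: positions 1 2 3 4 5 6 7 8 9 16 stay [-emphatic].

10 11 12 13 14 15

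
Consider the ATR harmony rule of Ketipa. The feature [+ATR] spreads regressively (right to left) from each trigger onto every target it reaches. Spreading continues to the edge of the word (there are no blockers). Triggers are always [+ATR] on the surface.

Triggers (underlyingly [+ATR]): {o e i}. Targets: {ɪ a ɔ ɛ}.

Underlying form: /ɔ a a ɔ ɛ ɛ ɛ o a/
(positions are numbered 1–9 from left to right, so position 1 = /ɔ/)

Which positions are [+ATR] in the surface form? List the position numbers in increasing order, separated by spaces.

From /o/ at 8 leftward: 7 /ɛ/ → [+ATR]; 6 /ɛ/ → [+ATR]; 5 /ɛ/ → [+ATR]; 4 /ɔ/ → [+ATR]; 3 /a/ → [+ATR]; 2 /a/ → [+ATR]; 1 /ɔ/ → [+ATR]; word edge.
Target with no active source: position 9 stays [-ATR].

1 2 3 4 5 6 7 8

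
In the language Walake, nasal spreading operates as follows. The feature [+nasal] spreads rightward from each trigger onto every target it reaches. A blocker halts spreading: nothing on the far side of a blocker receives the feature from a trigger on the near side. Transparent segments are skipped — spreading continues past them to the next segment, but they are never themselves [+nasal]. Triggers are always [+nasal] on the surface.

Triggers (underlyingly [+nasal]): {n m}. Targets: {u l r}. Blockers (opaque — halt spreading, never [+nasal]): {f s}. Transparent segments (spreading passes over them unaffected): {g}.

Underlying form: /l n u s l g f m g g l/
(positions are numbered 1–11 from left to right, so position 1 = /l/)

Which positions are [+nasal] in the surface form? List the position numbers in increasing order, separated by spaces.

2 3 8 11

From /n/ at 2 rightward: 3 /u/ → [+nasal]; 4 /s/ blocks.
From /m/ at 8 rightward: 9 /g/ transparent; 10 /g/ transparent; 11 /l/ → [+nasal]; word edge.
Targets with no active source: positions 1 5 stay [-nasal].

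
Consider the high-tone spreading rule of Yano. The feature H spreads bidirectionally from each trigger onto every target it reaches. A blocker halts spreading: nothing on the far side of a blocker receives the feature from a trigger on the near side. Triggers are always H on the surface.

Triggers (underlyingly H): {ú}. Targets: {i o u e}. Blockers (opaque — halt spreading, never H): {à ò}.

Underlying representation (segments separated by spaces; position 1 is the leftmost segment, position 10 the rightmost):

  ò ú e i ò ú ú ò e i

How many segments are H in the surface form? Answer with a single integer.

5

From /ú/ at 2 rightward: 3 /e/ → H; 4 /i/ → H; 5 /ò/ blocks.
From /ú/ at 2 leftward: 1 /ò/ blocks.
From /ú/ at 6 rightward: 7 /ú/ is itself a trigger — this domain ends here.
From /ú/ at 6 leftward: 5 /ò/ blocks.
From /ú/ at 7 rightward: 8 /ò/ blocks.
From /ú/ at 7 leftward: 6 /ú/ is itself a trigger — this domain ends here.
Targets with no active source: positions 9 10 stay [-high tone].
H positions on the surface: 2 3 4 6 7.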